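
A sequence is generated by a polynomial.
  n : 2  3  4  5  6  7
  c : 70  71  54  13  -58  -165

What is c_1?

D1: 1, -17, -41, -71, -107
D2: -18, -24, -30, -36
D3: -6, -6, -6
The third differences are constant at -6.
Work back: -18 + 6 = -12;  1 + 12 = 13;  70 − 13 = 57

57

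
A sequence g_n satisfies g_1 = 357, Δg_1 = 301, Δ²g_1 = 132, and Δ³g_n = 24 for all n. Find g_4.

1680

Build the table forward from the leading diagonal:
Third differences: 24, 24, 24, 24
Second differences: 132, 156, 180, 204
First differences: 301, 433, 589, 769
g: 357, 658, 1091, 1680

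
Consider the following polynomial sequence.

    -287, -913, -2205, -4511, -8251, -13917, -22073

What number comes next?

First differences: -626, -1292, -2306, -3740, -5666, -8156
Second differences: -666, -1014, -1434, -1926, -2490
Third differences: -348, -420, -492, -564
Fourth differences: -72, -72, -72
The fourth differences are constant (-72).
-564 − 72 = -636;  -2490 − 636 = -3126;  -8156 − 3126 = -11282;  -22073 − 11282 = -33355

-33355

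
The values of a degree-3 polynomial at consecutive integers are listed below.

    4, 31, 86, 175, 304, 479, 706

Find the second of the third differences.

First differences: 27, 55, 89, 129, 175, 227
Second differences: 28, 34, 40, 46, 52
Third differences: 6, 6, 6, 6

6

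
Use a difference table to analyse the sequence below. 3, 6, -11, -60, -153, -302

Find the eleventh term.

-2307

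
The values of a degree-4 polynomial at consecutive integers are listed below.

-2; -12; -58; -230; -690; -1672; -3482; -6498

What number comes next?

D1: -10, -46, -172, -460, -982, -1810, -3016
D2: -36, -126, -288, -522, -828, -1206
D3: -90, -162, -234, -306, -378
D4: -72, -72, -72, -72
The fourth differences are constant (-72).
-378 − 72 = -450;  -1206 − 450 = -1656;  -3016 − 1656 = -4672;  -6498 − 4672 = -11170

-11170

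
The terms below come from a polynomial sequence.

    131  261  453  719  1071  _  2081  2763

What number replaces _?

1521

Using the first 5 terms:
130, 192, 266, 352
62, 74, 86
12, 12
Constant third difference = 12.
Extend forward: 86 + 12 = 98;  352 + 98 = 450;  1071 + 450 = 1521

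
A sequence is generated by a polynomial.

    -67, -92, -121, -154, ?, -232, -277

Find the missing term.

Using the first 4 terms:
Δ: -25  -29  -33
Δ²: -4  -4
Constant second difference = -4.
Extend forward: -33 − 4 = -37;  -154 − 37 = -191

-191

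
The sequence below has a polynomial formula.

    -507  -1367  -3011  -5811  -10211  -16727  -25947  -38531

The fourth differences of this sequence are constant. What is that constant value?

First differences: -860, -1644, -2800, -4400, -6516, -9220, -12584
Second differences: -784, -1156, -1600, -2116, -2704, -3364
Third differences: -372, -444, -516, -588, -660
Fourth differences: -72, -72, -72, -72

-72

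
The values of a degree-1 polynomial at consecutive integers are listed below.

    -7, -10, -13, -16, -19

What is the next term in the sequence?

First differences: -3 , -3 , -3 , -3
First differences constant at -3.
-19 − 3 = -22

-22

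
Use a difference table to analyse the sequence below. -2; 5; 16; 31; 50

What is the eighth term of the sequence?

131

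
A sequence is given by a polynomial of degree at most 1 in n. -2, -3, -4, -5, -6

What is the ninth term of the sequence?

First differences: -1, -1, -1, -1
The first differences are constant (-1).
-6 − 1 = -7
-7 − 1 = -8
-8 − 1 = -9
-9 − 1 = -10

-10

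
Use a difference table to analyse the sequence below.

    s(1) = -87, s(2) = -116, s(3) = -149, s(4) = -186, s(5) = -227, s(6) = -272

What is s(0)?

-62

Δ: -29, -33, -37, -41, -45
Δ²: -4, -4, -4, -4
The second differences are constant at -4.
Work back: -29 + 4 = -25;  -87 + 25 = -62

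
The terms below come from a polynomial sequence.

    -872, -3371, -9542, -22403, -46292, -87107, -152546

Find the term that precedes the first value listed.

-107

Δ: -2499  -6171  -12861  -23889  -40815  -65439
Δ²: -3672  -6690  -11028  -16926  -24624
Δ³: -3018  -4338  -5898  -7698
Δ⁴: -1320  -1560  -1800
Δ⁵: -240  -240
The fifth differences are constant at -240.
Work back: -1320 + 240 = -1080;  -3018 + 1080 = -1938;  -3672 + 1938 = -1734;  -2499 + 1734 = -765;  -872 + 765 = -107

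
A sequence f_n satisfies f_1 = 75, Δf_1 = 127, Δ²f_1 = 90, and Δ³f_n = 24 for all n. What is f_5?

1219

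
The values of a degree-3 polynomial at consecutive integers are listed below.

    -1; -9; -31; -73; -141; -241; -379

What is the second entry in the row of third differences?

-6

Δ: -8, -22, -42, -68, -100, -138
Δ²: -14, -20, -26, -32, -38
Δ³: -6, -6, -6, -6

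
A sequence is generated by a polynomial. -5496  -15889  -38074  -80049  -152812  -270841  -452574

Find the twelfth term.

D1: -10393, -22185, -41975, -72763, -118029, -181733
D2: -11792, -19790, -30788, -45266, -63704
D3: -7998, -10998, -14478, -18438
D4: -3000, -3480, -3960
D5: -480, -480
The fifth differences are constant (-480).
-3960 − 480 = -4440;  -18438 − 4440 = -22878;  -63704 − 22878 = -86582;  -181733 − 86582 = -268315;  -452574 − 268315 = -720889
-4440 − 480 = -4920;  -22878 − 4920 = -27798;  -86582 − 27798 = -114380;  -268315 − 114380 = -382695;  -720889 − 382695 = -1103584
-4920 − 480 = -5400;  -27798 − 5400 = -33198;  -114380 − 33198 = -147578;  -382695 − 147578 = -530273;  -1103584 − 530273 = -1633857
-5400 − 480 = -5880;  -33198 − 5880 = -39078;  -147578 − 39078 = -186656;  -530273 − 186656 = -716929;  -1633857 − 716929 = -2350786
-5880 − 480 = -6360;  -39078 − 6360 = -45438;  -186656 − 45438 = -232094;  -716929 − 232094 = -949023;  -2350786 − 949023 = -3299809

-3299809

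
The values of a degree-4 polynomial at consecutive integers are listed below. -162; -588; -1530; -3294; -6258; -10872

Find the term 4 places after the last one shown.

-57348

-426  -942  -1764  -2964  -4614
-516  -822  -1200  -1650
-306  -378  -450
-72  -72
The fourth differences are constant (-72).
-450 − 72 = -522;  -1650 − 522 = -2172;  -4614 − 2172 = -6786;  -10872 − 6786 = -17658
-522 − 72 = -594;  -2172 − 594 = -2766;  -6786 − 2766 = -9552;  -17658 − 9552 = -27210
-594 − 72 = -666;  -2766 − 666 = -3432;  -9552 − 3432 = -12984;  -27210 − 12984 = -40194
-666 − 72 = -738;  -3432 − 738 = -4170;  -12984 − 4170 = -17154;  -40194 − 17154 = -57348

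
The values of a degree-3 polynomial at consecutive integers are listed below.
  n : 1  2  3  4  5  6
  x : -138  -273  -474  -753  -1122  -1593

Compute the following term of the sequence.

-2178

Δ: -135  -201  -279  -369  -471
Δ²: -66  -78  -90  -102
Δ³: -12  -12  -12
The third differences are constant (-12).
-102 − 12 = -114;  -471 − 114 = -585;  -1593 − 585 = -2178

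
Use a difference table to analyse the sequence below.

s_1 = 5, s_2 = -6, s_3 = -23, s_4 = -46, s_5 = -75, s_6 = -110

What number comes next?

D1: -11, -17, -23, -29, -35
D2: -6, -6, -6, -6
Second differences constant at -6.
-35 − 6 = -41;  -110 − 41 = -151

-151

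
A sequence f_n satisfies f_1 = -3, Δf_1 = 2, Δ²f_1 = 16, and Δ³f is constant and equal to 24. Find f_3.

Build the table forward from the leading diagonal:
Third differences: 24, 24, 24
Second differences: 16, 40, 64
First differences: 2, 18, 58
f: -3, -1, 17

17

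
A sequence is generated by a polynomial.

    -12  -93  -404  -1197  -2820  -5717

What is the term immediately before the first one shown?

-5

-81, -311, -793, -1623, -2897
-230, -482, -830, -1274
-252, -348, -444
-96, -96
The fourth differences are constant at -96.
Work back: -252 + 96 = -156;  -230 + 156 = -74;  -81 + 74 = -7;  -12 + 7 = -5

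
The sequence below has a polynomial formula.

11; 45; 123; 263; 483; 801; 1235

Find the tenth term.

3413

D1: 34  78  140  220  318  434
D2: 44  62  80  98  116
D3: 18  18  18  18
Constant third difference = 18, so extend:
116 + 18 = 134;  434 + 134 = 568;  1235 + 568 = 1803
134 + 18 = 152;  568 + 152 = 720;  1803 + 720 = 2523
152 + 18 = 170;  720 + 170 = 890;  2523 + 890 = 3413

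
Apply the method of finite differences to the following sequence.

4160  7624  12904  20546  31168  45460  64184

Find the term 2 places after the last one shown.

3464, 5280, 7642, 10622, 14292, 18724
1816, 2362, 2980, 3670, 4432
546, 618, 690, 762
72, 72, 72
Constant fourth difference = 72, so extend:
762 + 72 = 834;  4432 + 834 = 5266;  18724 + 5266 = 23990;  64184 + 23990 = 88174
834 + 72 = 906;  5266 + 906 = 6172;  23990 + 6172 = 30162;  88174 + 30162 = 118336

118336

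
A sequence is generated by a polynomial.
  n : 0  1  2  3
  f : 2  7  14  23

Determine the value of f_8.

5  7  9
2  2
The second differences are constant (2).
9 + 2 = 11;  23 + 11 = 34
11 + 2 = 13;  34 + 13 = 47
13 + 2 = 15;  47 + 15 = 62
15 + 2 = 17;  62 + 17 = 79
17 + 2 = 19;  79 + 19 = 98

98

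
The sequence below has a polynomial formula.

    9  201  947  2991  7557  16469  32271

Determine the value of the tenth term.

192, 746, 2044, 4566, 8912, 15802
554, 1298, 2522, 4346, 6890
744, 1224, 1824, 2544
480, 600, 720
120, 120
Fifth differences constant at 120.
720 + 120 = 840;  2544 + 840 = 3384;  6890 + 3384 = 10274;  15802 + 10274 = 26076;  32271 + 26076 = 58347
840 + 120 = 960;  3384 + 960 = 4344;  10274 + 4344 = 14618;  26076 + 14618 = 40694;  58347 + 40694 = 99041
960 + 120 = 1080;  4344 + 1080 = 5424;  14618 + 5424 = 20042;  40694 + 20042 = 60736;  99041 + 60736 = 159777

159777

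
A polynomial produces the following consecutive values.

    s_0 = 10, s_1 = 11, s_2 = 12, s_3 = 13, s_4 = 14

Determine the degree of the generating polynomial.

1

First differences: 1, 1, 1, 1
The first differences are constant, so the polynomial has degree 1.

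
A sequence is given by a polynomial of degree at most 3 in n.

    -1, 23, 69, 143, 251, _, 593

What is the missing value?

Using the first 5 terms:
24, 46, 74, 108
22, 28, 34
6, 6
Constant third difference = 6.
Extend forward: 34 + 6 = 40;  108 + 40 = 148;  251 + 148 = 399

399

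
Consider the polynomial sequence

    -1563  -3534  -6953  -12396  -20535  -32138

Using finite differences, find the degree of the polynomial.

4

Δ: -1971, -3419, -5443, -8139, -11603
Δ²: -1448, -2024, -2696, -3464
Δ³: -576, -672, -768
Δ⁴: -96, -96
The fourth differences are constant, so the polynomial has degree 4.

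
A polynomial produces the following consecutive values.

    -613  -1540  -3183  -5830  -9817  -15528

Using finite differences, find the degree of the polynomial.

4

Δ: -927, -1643, -2647, -3987, -5711
Δ²: -716, -1004, -1340, -1724
Δ³: -288, -336, -384
Δ⁴: -48, -48
The fourth differences are constant, so the polynomial has degree 4.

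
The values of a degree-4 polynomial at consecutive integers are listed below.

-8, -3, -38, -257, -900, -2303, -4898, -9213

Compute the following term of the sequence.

Δ: 5, -35, -219, -643, -1403, -2595, -4315
Δ²: -40, -184, -424, -760, -1192, -1720
Δ³: -144, -240, -336, -432, -528
Δ⁴: -96, -96, -96, -96
The fourth differences are constant (-96).
-528 − 96 = -624;  -1720 − 624 = -2344;  -4315 − 2344 = -6659;  -9213 − 6659 = -15872

-15872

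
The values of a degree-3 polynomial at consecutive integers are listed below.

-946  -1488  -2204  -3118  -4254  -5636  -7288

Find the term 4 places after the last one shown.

-17076

First differences: -542  -716  -914  -1136  -1382  -1652
Second differences: -174  -198  -222  -246  -270
Third differences: -24  -24  -24  -24
The third differences are constant (-24).
-270 − 24 = -294;  -1652 − 294 = -1946;  -7288 − 1946 = -9234
-294 − 24 = -318;  -1946 − 318 = -2264;  -9234 − 2264 = -11498
-318 − 24 = -342;  -2264 − 342 = -2606;  -11498 − 2606 = -14104
-342 − 24 = -366;  -2606 − 366 = -2972;  -14104 − 2972 = -17076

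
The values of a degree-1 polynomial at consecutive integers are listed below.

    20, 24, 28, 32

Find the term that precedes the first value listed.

16

D1: 4  4  4
The first differences are constant at 4.
Work back: 20 − 4 = 16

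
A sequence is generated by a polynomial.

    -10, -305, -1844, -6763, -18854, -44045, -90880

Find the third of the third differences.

-5928

D1: -295, -1539, -4919, -12091, -25191, -46835
D2: -1244, -3380, -7172, -13100, -21644
D3: -2136, -3792, -5928, -8544
D4: -1656, -2136, -2616
D5: -480, -480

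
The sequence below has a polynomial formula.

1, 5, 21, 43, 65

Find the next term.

First differences: 4, 16, 22, 22
Second differences: 12, 6, 0
Third differences: -6, -6
Constant third difference = -6, so extend:
0 − 6 = -6;  22 − 6 = 16;  65 + 16 = 81

81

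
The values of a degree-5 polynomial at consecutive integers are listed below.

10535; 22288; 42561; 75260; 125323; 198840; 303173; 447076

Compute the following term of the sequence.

640815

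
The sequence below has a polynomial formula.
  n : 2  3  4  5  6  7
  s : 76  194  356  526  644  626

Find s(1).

14

Δ: 118, 162, 170, 118, -18
Δ²: 44, 8, -52, -136
Δ³: -36, -60, -84
Δ⁴: -24, -24
The fourth differences are constant at -24.
Work back: -36 + 24 = -12;  44 + 12 = 56;  118 − 56 = 62;  76 − 62 = 14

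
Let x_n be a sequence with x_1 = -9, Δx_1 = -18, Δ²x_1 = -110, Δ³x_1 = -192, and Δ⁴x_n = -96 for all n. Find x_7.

-7047

Build the table forward from the leading diagonal:
Fourth differences: -96  -96  -96  -96  -96  -96  -96
Third differences: -192  -288  -384  -480  -576  -672  -768
Second differences: -110  -302  -590  -974  -1454  -2030  -2702
First differences: -18  -128  -430  -1020  -1994  -3448  -5478
x: -9  -27  -155  -585  -1605  -3599  -7047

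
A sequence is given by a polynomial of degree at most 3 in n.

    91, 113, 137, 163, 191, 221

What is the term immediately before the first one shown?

Δ: 22  24  26  28  30
Δ²: 2  2  2  2
The second differences are constant at 2.
Work back: 22 − 2 = 20;  91 − 20 = 71

71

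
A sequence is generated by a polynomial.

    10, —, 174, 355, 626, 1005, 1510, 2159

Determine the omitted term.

65

Using the last 6 terms:
First differences: 181, 271, 379, 505, 649
Second differences: 90, 108, 126, 144
Third differences: 18, 18, 18
Constant third difference = 18.
Extend backward: 90 − 18 = 72;  181 − 72 = 109;  174 − 109 = 65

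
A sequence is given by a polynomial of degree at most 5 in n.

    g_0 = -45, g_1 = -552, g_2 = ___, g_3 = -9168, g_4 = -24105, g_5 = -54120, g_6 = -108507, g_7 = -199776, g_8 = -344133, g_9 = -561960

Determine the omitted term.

Using the last 7 terms:
D1: -14937  -30015  -54387  -91269  -144357  -217827
D2: -15078  -24372  -36882  -53088  -73470
D3: -9294  -12510  -16206  -20382
D4: -3216  -3696  -4176
D5: -480  -480
Constant fifth difference = -480.
Extend backward: -3216 + 480 = -2736;  -9294 + 2736 = -6558;  -15078 + 6558 = -8520;  -14937 + 8520 = -6417;  -9168 + 6417 = -2751

-2751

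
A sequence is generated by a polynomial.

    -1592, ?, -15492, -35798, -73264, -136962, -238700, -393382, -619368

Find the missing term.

Using the last 7 terms:
D1: -20306, -37466, -63698, -101738, -154682, -225986
D2: -17160, -26232, -38040, -52944, -71304
D3: -9072, -11808, -14904, -18360
D4: -2736, -3096, -3456
D5: -360, -360
Constant fifth difference = -360.
Extend backward: -2736 + 360 = -2376;  -9072 + 2376 = -6696;  -17160 + 6696 = -10464;  -20306 + 10464 = -9842;  -15492 + 9842 = -5650

-5650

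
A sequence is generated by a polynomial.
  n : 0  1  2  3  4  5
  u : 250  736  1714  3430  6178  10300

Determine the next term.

16186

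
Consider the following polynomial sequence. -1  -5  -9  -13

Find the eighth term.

-29

Δ: -4, -4, -4
The first differences are constant (-4).
-13 − 4 = -17
-17 − 4 = -21
-21 − 4 = -25
-25 − 4 = -29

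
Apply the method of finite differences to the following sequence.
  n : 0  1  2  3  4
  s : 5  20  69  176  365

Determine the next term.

660

15 , 49 , 107 , 189
34 , 58 , 82
24 , 24
Third differences constant at 24.
82 + 24 = 106;  189 + 106 = 295;  365 + 295 = 660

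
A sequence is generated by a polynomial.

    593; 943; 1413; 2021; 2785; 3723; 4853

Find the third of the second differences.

156

Δ: 350, 470, 608, 764, 938, 1130
Δ²: 120, 138, 156, 174, 192
Δ³: 18, 18, 18, 18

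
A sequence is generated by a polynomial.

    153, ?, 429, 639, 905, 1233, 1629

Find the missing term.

Using the last 5 terms:
Δ: 210  266  328  396
Δ²: 56  62  68
Δ³: 6  6
Constant third difference = 6.
Extend backward: 56 − 6 = 50;  210 − 50 = 160;  429 − 160 = 269

269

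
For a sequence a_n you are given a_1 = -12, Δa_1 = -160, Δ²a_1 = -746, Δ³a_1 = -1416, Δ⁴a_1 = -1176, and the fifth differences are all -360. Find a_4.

-4146

Build the table forward from the leading diagonal:
D5: -360  -360  -360  -360
D4: -1176  -1536  -1896  -2256
D3: -1416  -2592  -4128  -6024
D2: -746  -2162  -4754  -8882
D1: -160  -906  -3068  -7822
a: -12  -172  -1078  -4146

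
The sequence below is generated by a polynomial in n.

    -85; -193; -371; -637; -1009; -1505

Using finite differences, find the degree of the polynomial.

-108, -178, -266, -372, -496
-70, -88, -106, -124
-18, -18, -18
The third differences are constant, so the polynomial has degree 3.

3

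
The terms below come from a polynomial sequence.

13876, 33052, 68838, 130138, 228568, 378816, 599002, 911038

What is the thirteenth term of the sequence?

D1: 19176  35786  61300  98430  150248  220186  312036
D2: 16610  25514  37130  51818  69938  91850
D3: 8904  11616  14688  18120  21912
D4: 2712  3072  3432  3792
D5: 360  360  360
Fifth differences constant at 360.
3792 + 360 = 4152;  21912 + 4152 = 26064;  91850 + 26064 = 117914;  312036 + 117914 = 429950;  911038 + 429950 = 1340988
4152 + 360 = 4512;  26064 + 4512 = 30576;  117914 + 30576 = 148490;  429950 + 148490 = 578440;  1340988 + 578440 = 1919428
4512 + 360 = 4872;  30576 + 4872 = 35448;  148490 + 35448 = 183938;  578440 + 183938 = 762378;  1919428 + 762378 = 2681806
4872 + 360 = 5232;  35448 + 5232 = 40680;  183938 + 40680 = 224618;  762378 + 224618 = 986996;  2681806 + 986996 = 3668802
5232 + 360 = 5592;  40680 + 5592 = 46272;  224618 + 46272 = 270890;  986996 + 270890 = 1257886;  3668802 + 1257886 = 4926688

4926688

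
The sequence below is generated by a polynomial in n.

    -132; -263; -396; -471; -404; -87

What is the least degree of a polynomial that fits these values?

D1: -131, -133, -75, 67, 317
D2: -2, 58, 142, 250
D3: 60, 84, 108
D4: 24, 24
The fourth differences are constant, so the polynomial has degree 4.

4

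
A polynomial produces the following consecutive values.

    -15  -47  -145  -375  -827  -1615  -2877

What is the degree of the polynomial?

4

Δ: -32, -98, -230, -452, -788, -1262
Δ²: -66, -132, -222, -336, -474
Δ³: -66, -90, -114, -138
Δ⁴: -24, -24, -24
The fourth differences are constant, so the polynomial has degree 4.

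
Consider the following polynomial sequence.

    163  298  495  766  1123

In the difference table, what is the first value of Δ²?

Δ: 135, 197, 271, 357
Δ²: 62, 74, 86
Δ³: 12, 12

62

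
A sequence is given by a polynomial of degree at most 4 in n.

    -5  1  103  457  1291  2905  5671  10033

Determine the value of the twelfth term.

6, 102, 354, 834, 1614, 2766, 4362
96, 252, 480, 780, 1152, 1596
156, 228, 300, 372, 444
72, 72, 72, 72
Fourth differences constant at 72.
444 + 72 = 516;  1596 + 516 = 2112;  4362 + 2112 = 6474;  10033 + 6474 = 16507
516 + 72 = 588;  2112 + 588 = 2700;  6474 + 2700 = 9174;  16507 + 9174 = 25681
588 + 72 = 660;  2700 + 660 = 3360;  9174 + 3360 = 12534;  25681 + 12534 = 38215
660 + 72 = 732;  3360 + 732 = 4092;  12534 + 4092 = 16626;  38215 + 16626 = 54841

54841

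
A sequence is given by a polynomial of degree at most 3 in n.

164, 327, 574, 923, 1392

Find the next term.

1999

163, 247, 349, 469
84, 102, 120
18, 18
Constant third difference = 18, so extend:
120 + 18 = 138;  469 + 138 = 607;  1392 + 607 = 1999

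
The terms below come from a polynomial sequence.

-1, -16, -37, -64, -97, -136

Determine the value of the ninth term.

Δ: -15, -21, -27, -33, -39
Δ²: -6, -6, -6, -6
Constant second difference = -6, so extend:
-39 − 6 = -45;  -136 − 45 = -181
-45 − 6 = -51;  -181 − 51 = -232
-51 − 6 = -57;  -232 − 57 = -289

-289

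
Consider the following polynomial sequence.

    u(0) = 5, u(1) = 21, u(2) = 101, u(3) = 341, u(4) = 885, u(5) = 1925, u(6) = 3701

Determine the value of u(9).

16565

16, 80, 240, 544, 1040, 1776
64, 160, 304, 496, 736
96, 144, 192, 240
48, 48, 48
Constant fourth difference = 48, so extend:
240 + 48 = 288;  736 + 288 = 1024;  1776 + 1024 = 2800;  3701 + 2800 = 6501
288 + 48 = 336;  1024 + 336 = 1360;  2800 + 1360 = 4160;  6501 + 4160 = 10661
336 + 48 = 384;  1360 + 384 = 1744;  4160 + 1744 = 5904;  10661 + 5904 = 16565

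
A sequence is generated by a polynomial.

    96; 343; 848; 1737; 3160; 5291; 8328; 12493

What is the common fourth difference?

24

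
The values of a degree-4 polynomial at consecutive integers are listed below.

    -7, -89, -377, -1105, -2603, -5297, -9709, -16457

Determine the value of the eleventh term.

-82  -288  -728  -1498  -2694  -4412  -6748
-206  -440  -770  -1196  -1718  -2336
-234  -330  -426  -522  -618
-96  -96  -96  -96
Constant fourth difference = -96, so extend:
-618 − 96 = -714;  -2336 − 714 = -3050;  -6748 − 3050 = -9798;  -16457 − 9798 = -26255
-714 − 96 = -810;  -3050 − 810 = -3860;  -9798 − 3860 = -13658;  -26255 − 13658 = -39913
-810 − 96 = -906;  -3860 − 906 = -4766;  -13658 − 4766 = -18424;  -39913 − 18424 = -58337

-58337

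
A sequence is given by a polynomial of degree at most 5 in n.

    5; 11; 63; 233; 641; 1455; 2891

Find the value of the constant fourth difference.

48

D1: 6, 52, 170, 408, 814, 1436
D2: 46, 118, 238, 406, 622
D3: 72, 120, 168, 216
D4: 48, 48, 48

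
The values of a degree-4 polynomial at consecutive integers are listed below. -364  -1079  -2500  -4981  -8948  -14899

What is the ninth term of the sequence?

D1: -715, -1421, -2481, -3967, -5951
D2: -706, -1060, -1486, -1984
D3: -354, -426, -498
D4: -72, -72
Constant fourth difference = -72, so extend:
-498 − 72 = -570;  -1984 − 570 = -2554;  -5951 − 2554 = -8505;  -14899 − 8505 = -23404
-570 − 72 = -642;  -2554 − 642 = -3196;  -8505 − 3196 = -11701;  -23404 − 11701 = -35105
-642 − 72 = -714;  -3196 − 714 = -3910;  -11701 − 3910 = -15611;  -35105 − 15611 = -50716

-50716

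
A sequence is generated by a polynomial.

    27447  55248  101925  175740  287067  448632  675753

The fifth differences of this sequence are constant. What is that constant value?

240

D1: 27801, 46677, 73815, 111327, 161565, 227121
D2: 18876, 27138, 37512, 50238, 65556
D3: 8262, 10374, 12726, 15318
D4: 2112, 2352, 2592
D5: 240, 240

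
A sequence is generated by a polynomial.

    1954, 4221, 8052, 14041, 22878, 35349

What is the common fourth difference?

96

First differences: 2267, 3831, 5989, 8837, 12471
Second differences: 1564, 2158, 2848, 3634
Third differences: 594, 690, 786
Fourth differences: 96, 96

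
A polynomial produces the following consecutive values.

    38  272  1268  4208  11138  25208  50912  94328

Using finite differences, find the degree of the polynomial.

D1: 234, 996, 2940, 6930, 14070, 25704, 43416
D2: 762, 1944, 3990, 7140, 11634, 17712
D3: 1182, 2046, 3150, 4494, 6078
D4: 864, 1104, 1344, 1584
D5: 240, 240, 240
The fifth differences are constant, so the polynomial has degree 5.

5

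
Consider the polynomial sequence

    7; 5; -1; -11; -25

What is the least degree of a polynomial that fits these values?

Δ: -2, -6, -10, -14
Δ²: -4, -4, -4
The second differences are constant, so the polynomial has degree 2.

2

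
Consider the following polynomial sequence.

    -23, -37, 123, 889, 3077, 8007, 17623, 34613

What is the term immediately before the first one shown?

-3

First differences: -14  160  766  2188  4930  9616  16990
Second differences: 174  606  1422  2742  4686  7374
Third differences: 432  816  1320  1944  2688
Fourth differences: 384  504  624  744
Fifth differences: 120  120  120
The fifth differences are constant at 120.
Work back: 384 − 120 = 264;  432 − 264 = 168;  174 − 168 = 6;  -14 − 6 = -20;  -23 + 20 = -3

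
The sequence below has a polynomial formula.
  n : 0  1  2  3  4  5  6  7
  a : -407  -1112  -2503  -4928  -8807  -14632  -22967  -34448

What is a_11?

First differences: -705  -1391  -2425  -3879  -5825  -8335  -11481
Second differences: -686  -1034  -1454  -1946  -2510  -3146
Third differences: -348  -420  -492  -564  -636
Fourth differences: -72  -72  -72  -72
Constant fourth difference = -72, so extend:
-636 − 72 = -708;  -3146 − 708 = -3854;  -11481 − 3854 = -15335;  -34448 − 15335 = -49783
-708 − 72 = -780;  -3854 − 780 = -4634;  -15335 − 4634 = -19969;  -49783 − 19969 = -69752
-780 − 72 = -852;  -4634 − 852 = -5486;  -19969 − 5486 = -25455;  -69752 − 25455 = -95207
-852 − 72 = -924;  -5486 − 924 = -6410;  -25455 − 6410 = -31865;  -95207 − 31865 = -127072

-127072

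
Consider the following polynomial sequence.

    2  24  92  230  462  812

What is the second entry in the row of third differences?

24

First differences: 22, 68, 138, 232, 350
Second differences: 46, 70, 94, 118
Third differences: 24, 24, 24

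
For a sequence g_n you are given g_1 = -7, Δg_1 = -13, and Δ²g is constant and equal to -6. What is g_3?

Build the table forward from the leading diagonal:
Δ²: -6  -6  -6
Δ: -13  -19  -25
g: -7  -20  -39

-39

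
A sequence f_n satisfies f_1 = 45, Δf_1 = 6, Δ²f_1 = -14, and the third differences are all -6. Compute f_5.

-39

Build the table forward from the leading diagonal:
Δ³: -6, -6, -6, -6, -6
Δ²: -14, -20, -26, -32, -38
Δ: 6, -8, -28, -54, -86
f: 45, 51, 43, 15, -39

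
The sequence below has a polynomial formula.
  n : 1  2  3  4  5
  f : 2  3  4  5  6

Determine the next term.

7

First differences: 1 , 1 , 1 , 1
Constant first difference = 1, so extend:
6 + 1 = 7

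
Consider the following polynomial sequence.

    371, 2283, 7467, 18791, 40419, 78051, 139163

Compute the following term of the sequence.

Δ: 1912 , 5184 , 11324 , 21628 , 37632 , 61112
Δ²: 3272 , 6140 , 10304 , 16004 , 23480
Δ³: 2868 , 4164 , 5700 , 7476
Δ⁴: 1296 , 1536 , 1776
Δ⁵: 240 , 240
The fifth differences are constant (240).
1776 + 240 = 2016;  7476 + 2016 = 9492;  23480 + 9492 = 32972;  61112 + 32972 = 94084;  139163 + 94084 = 233247

233247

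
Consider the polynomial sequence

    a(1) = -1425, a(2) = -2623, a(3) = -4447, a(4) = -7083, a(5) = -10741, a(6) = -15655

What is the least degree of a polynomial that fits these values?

4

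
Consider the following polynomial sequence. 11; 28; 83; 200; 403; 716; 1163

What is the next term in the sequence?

D1: 17, 55, 117, 203, 313, 447
D2: 38, 62, 86, 110, 134
D3: 24, 24, 24, 24
Constant third difference = 24, so extend:
134 + 24 = 158;  447 + 158 = 605;  1163 + 605 = 1768

1768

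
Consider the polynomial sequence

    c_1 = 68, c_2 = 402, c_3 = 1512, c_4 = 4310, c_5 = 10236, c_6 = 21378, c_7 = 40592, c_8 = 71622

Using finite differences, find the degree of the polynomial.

Δ: 334, 1110, 2798, 5926, 11142, 19214, 31030
Δ²: 776, 1688, 3128, 5216, 8072, 11816
Δ³: 912, 1440, 2088, 2856, 3744
Δ⁴: 528, 648, 768, 888
Δ⁵: 120, 120, 120
The fifth differences are constant, so the polynomial has degree 5.

5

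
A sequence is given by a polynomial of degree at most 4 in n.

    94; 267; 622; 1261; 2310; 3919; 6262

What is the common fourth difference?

24

D1: 173, 355, 639, 1049, 1609, 2343
D2: 182, 284, 410, 560, 734
D3: 102, 126, 150, 174
D4: 24, 24, 24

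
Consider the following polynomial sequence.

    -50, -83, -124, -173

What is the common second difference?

D1: -33, -41, -49
D2: -8, -8

-8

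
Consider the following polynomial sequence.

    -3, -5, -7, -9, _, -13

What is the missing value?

-11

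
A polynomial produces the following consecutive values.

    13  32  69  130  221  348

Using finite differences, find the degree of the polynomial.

3

19, 37, 61, 91, 127
18, 24, 30, 36
6, 6, 6
The third differences are constant, so the polynomial has degree 3.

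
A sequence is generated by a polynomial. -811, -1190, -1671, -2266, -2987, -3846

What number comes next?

-4855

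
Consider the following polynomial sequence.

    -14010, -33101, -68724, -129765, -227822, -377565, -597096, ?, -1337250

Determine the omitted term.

Using the first 7 terms:
D1: -19091, -35623, -61041, -98057, -149743, -219531
D2: -16532, -25418, -37016, -51686, -69788
D3: -8886, -11598, -14670, -18102
D4: -2712, -3072, -3432
D5: -360, -360
Constant fifth difference = -360.
Extend forward: -3432 − 360 = -3792;  -18102 − 3792 = -21894;  -69788 − 21894 = -91682;  -219531 − 91682 = -311213;  -597096 − 311213 = -908309

-908309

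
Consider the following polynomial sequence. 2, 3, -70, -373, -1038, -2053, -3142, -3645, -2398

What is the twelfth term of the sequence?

33563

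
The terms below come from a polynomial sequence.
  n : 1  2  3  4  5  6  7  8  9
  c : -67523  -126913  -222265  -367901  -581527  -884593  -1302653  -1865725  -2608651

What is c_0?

-32797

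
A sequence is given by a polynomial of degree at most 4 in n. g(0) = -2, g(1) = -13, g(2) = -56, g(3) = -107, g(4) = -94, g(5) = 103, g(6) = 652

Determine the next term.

D1: -11, -43, -51, 13, 197, 549
D2: -32, -8, 64, 184, 352
D3: 24, 72, 120, 168
D4: 48, 48, 48
The fourth differences are constant (48).
168 + 48 = 216;  352 + 216 = 568;  549 + 568 = 1117;  652 + 1117 = 1769

1769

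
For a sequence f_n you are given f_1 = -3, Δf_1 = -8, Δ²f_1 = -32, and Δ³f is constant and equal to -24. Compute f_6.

-603

Build the table forward from the leading diagonal:
Δ³: -24, -24, -24, -24, -24, -24
Δ²: -32, -56, -80, -104, -128, -152
Δ: -8, -40, -96, -176, -280, -408
f: -3, -11, -51, -147, -323, -603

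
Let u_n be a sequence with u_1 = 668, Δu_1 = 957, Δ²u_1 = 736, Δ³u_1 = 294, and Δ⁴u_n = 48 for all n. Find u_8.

34793

Build the table forward from the leading diagonal:
Fourth differences: 48  48  48  48  48  48  48  48
Third differences: 294  342  390  438  486  534  582  630
Second differences: 736  1030  1372  1762  2200  2686  3220  3802
First differences: 957  1693  2723  4095  5857  8057  10743  13963
u: 668  1625  3318  6041  10136  15993  24050  34793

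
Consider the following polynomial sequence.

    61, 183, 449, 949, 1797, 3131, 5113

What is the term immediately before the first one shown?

Δ: 122, 266, 500, 848, 1334, 1982
Δ²: 144, 234, 348, 486, 648
Δ³: 90, 114, 138, 162
Δ⁴: 24, 24, 24
The fourth differences are constant at 24.
Work back: 90 − 24 = 66;  144 − 66 = 78;  122 − 78 = 44;  61 − 44 = 17

17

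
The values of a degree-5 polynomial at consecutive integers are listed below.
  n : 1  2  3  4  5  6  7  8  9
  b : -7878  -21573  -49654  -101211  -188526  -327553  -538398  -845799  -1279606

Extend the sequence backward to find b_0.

-2191

Δ: -13695, -28081, -51557, -87315, -139027, -210845, -307401, -433807
Δ²: -14386, -23476, -35758, -51712, -71818, -96556, -126406
Δ³: -9090, -12282, -15954, -20106, -24738, -29850
Δ⁴: -3192, -3672, -4152, -4632, -5112
Δ⁵: -480, -480, -480, -480
The fifth differences are constant at -480.
Work back: -3192 + 480 = -2712;  -9090 + 2712 = -6378;  -14386 + 6378 = -8008;  -13695 + 8008 = -5687;  -7878 + 5687 = -2191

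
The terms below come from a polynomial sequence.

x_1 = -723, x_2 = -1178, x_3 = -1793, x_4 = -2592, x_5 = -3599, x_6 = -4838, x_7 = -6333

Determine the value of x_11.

-15353

-455, -615, -799, -1007, -1239, -1495
-160, -184, -208, -232, -256
-24, -24, -24, -24
Third differences constant at -24.
-256 − 24 = -280;  -1495 − 280 = -1775;  -6333 − 1775 = -8108
-280 − 24 = -304;  -1775 − 304 = -2079;  -8108 − 2079 = -10187
-304 − 24 = -328;  -2079 − 328 = -2407;  -10187 − 2407 = -12594
-328 − 24 = -352;  -2407 − 352 = -2759;  -12594 − 2759 = -15353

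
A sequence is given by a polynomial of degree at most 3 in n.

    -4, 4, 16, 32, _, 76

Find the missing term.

52

Using the first 4 terms:
First differences: 8, 12, 16
Second differences: 4, 4
Constant second difference = 4.
Extend forward: 16 + 4 = 20;  32 + 20 = 52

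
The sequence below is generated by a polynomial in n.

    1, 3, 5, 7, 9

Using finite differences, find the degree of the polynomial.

D1: 2, 2, 2, 2
The first differences are constant, so the polynomial has degree 1.

1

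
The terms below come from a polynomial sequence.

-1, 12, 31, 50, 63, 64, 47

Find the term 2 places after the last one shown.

-65

13 , 19 , 19 , 13 , 1 , -17
6 , 0 , -6 , -12 , -18
-6 , -6 , -6 , -6
Constant third difference = -6, so extend:
-18 − 6 = -24;  -17 − 24 = -41;  47 − 41 = 6
-24 − 6 = -30;  -41 − 30 = -71;  6 − 71 = -65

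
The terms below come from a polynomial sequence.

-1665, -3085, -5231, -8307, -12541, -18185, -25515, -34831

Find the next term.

-46457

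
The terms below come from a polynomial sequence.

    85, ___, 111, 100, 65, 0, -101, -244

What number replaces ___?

104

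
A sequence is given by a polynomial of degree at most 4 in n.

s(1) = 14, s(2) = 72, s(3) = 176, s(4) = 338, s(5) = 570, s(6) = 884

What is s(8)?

1806

First differences: 58 , 104 , 162 , 232 , 314
Second differences: 46 , 58 , 70 , 82
Third differences: 12 , 12 , 12
The third differences are constant (12).
82 + 12 = 94;  314 + 94 = 408;  884 + 408 = 1292
94 + 12 = 106;  408 + 106 = 514;  1292 + 514 = 1806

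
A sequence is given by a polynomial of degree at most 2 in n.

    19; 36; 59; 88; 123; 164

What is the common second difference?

6

Δ: 17, 23, 29, 35, 41
Δ²: 6, 6, 6, 6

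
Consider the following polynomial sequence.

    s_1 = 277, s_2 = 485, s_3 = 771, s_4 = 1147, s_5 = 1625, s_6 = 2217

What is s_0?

First differences: 208, 286, 376, 478, 592
Second differences: 78, 90, 102, 114
Third differences: 12, 12, 12
The third differences are constant at 12.
Work back: 78 − 12 = 66;  208 − 66 = 142;  277 − 142 = 135

135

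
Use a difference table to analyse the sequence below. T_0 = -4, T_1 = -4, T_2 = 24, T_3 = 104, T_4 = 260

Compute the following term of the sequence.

First differences: 0, 28, 80, 156
Second differences: 28, 52, 76
Third differences: 24, 24
Constant third difference = 24, so extend:
76 + 24 = 100;  156 + 100 = 256;  260 + 256 = 516

516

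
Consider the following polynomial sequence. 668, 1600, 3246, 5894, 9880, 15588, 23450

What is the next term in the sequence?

First differences: 932, 1646, 2648, 3986, 5708, 7862
Second differences: 714, 1002, 1338, 1722, 2154
Third differences: 288, 336, 384, 432
Fourth differences: 48, 48, 48
Constant fourth difference = 48, so extend:
432 + 48 = 480;  2154 + 480 = 2634;  7862 + 2634 = 10496;  23450 + 10496 = 33946

33946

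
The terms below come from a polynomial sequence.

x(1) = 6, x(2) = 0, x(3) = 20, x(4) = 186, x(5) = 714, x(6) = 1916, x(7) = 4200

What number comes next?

8070

D1: -6, 20, 166, 528, 1202, 2284
D2: 26, 146, 362, 674, 1082
D3: 120, 216, 312, 408
D4: 96, 96, 96
Fourth differences constant at 96.
408 + 96 = 504;  1082 + 504 = 1586;  2284 + 1586 = 3870;  4200 + 3870 = 8070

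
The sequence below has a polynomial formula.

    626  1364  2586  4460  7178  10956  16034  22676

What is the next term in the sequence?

Δ: 738  1222  1874  2718  3778  5078  6642
Δ²: 484  652  844  1060  1300  1564
Δ³: 168  192  216  240  264
Δ⁴: 24  24  24  24
Constant fourth difference = 24, so extend:
264 + 24 = 288;  1564 + 288 = 1852;  6642 + 1852 = 8494;  22676 + 8494 = 31170

31170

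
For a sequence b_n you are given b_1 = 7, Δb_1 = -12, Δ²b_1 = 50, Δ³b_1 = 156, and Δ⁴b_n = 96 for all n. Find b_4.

277

Build the table forward from the leading diagonal:
Δ⁴: 96, 96, 96, 96
Δ³: 156, 252, 348, 444
Δ²: 50, 206, 458, 806
Δ: -12, 38, 244, 702
b: 7, -5, 33, 277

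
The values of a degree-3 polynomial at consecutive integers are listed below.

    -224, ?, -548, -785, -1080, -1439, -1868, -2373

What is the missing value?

-363

Using the last 6 terms:
-237  -295  -359  -429  -505
-58  -64  -70  -76
-6  -6  -6
Constant third difference = -6.
Extend backward: -58 + 6 = -52;  -237 + 52 = -185;  -548 + 185 = -363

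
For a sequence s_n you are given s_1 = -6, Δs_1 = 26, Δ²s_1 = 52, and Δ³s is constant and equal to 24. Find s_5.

506

Build the table forward from the leading diagonal:
Third differences: 24, 24, 24, 24, 24
Second differences: 52, 76, 100, 124, 148
First differences: 26, 78, 154, 254, 378
s: -6, 20, 98, 252, 506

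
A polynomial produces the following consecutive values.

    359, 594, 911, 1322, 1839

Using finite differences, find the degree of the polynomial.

3

Δ: 235, 317, 411, 517
Δ²: 82, 94, 106
Δ³: 12, 12
The third differences are constant, so the polynomial has degree 3.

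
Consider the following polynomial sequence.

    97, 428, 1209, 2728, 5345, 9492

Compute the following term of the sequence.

15673

First differences: 331, 781, 1519, 2617, 4147
Second differences: 450, 738, 1098, 1530
Third differences: 288, 360, 432
Fourth differences: 72, 72
Fourth differences constant at 72.
432 + 72 = 504;  1530 + 504 = 2034;  4147 + 2034 = 6181;  9492 + 6181 = 15673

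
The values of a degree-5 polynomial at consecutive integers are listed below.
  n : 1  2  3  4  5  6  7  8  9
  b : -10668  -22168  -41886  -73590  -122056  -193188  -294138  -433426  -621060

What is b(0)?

-4506

Δ: -11500, -19718, -31704, -48466, -71132, -100950, -139288, -187634
Δ²: -8218, -11986, -16762, -22666, -29818, -38338, -48346
Δ³: -3768, -4776, -5904, -7152, -8520, -10008
Δ⁴: -1008, -1128, -1248, -1368, -1488
Δ⁵: -120, -120, -120, -120
The fifth differences are constant at -120.
Work back: -1008 + 120 = -888;  -3768 + 888 = -2880;  -8218 + 2880 = -5338;  -11500 + 5338 = -6162;  -10668 + 6162 = -4506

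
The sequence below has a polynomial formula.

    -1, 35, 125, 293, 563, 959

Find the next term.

1505

First differences: 36  90  168  270  396
Second differences: 54  78  102  126
Third differences: 24  24  24
The third differences are constant (24).
126 + 24 = 150;  396 + 150 = 546;  959 + 546 = 1505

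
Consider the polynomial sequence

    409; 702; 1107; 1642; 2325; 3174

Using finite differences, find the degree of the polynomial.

293, 405, 535, 683, 849
112, 130, 148, 166
18, 18, 18
The third differences are constant, so the polynomial has degree 3.

3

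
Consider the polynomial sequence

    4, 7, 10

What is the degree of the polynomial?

1

D1: 3, 3
The first differences are constant, so the polynomial has degree 1.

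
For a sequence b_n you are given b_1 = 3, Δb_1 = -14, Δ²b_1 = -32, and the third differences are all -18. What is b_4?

-153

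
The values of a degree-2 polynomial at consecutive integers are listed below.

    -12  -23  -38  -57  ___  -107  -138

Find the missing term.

-80

Using the first 4 terms:
-11, -15, -19
-4, -4
Constant second difference = -4.
Extend forward: -19 − 4 = -23;  -57 − 23 = -80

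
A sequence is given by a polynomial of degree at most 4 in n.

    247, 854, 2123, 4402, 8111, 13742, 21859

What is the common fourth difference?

72

First differences: 607, 1269, 2279, 3709, 5631, 8117
Second differences: 662, 1010, 1430, 1922, 2486
Third differences: 348, 420, 492, 564
Fourth differences: 72, 72, 72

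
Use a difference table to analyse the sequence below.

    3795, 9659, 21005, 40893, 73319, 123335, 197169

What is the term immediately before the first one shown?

5864, 11346, 19888, 32426, 50016, 73834
5482, 8542, 12538, 17590, 23818
3060, 3996, 5052, 6228
936, 1056, 1176
120, 120
The fifth differences are constant at 120.
Work back: 936 − 120 = 816;  3060 − 816 = 2244;  5482 − 2244 = 3238;  5864 − 3238 = 2626;  3795 − 2626 = 1169

1169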